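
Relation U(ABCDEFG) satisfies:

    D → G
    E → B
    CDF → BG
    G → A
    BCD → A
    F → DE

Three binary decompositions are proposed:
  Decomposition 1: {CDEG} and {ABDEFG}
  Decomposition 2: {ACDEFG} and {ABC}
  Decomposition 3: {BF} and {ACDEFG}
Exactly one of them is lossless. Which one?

Decomposition 3

Decomposition 1: common = {DEG}, closure = {ABDEG} → lossy.
Decomposition 2: common = {AC}, closure = {AC} → lossy.
Decomposition 3: common = {F}, closure = {ABDEFG} → lossless.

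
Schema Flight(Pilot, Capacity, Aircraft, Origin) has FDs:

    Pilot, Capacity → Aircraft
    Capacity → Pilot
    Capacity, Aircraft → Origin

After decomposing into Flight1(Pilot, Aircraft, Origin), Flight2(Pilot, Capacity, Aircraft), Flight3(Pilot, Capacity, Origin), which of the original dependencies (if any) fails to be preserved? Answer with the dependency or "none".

none

Pilot, Capacity → Aircraft lies within Flight2.
Capacity → Pilot lies within Flight2.
Capacity, Aircraft → Origin: restricted closure across fragments reaches Origin.
Every dependency is enforceable on the fragments, so the decomposition is dependency-preserving.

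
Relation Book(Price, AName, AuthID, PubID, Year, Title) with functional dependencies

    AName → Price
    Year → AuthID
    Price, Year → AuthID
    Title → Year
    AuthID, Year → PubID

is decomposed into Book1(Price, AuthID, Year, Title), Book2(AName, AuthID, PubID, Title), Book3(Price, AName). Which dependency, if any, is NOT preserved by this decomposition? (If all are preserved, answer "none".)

Check AuthID, Year → PubID: no single fragment contains all of {AuthID, PubID, Year}, and the restricted closure of {AuthID, Year} across the fragments never reaches {PubID}.
AName → Price is preserved.
Year → AuthID is preserved.
Price, Year → AuthID is preserved.
Title → Year is preserved.

AuthID, Year → PubID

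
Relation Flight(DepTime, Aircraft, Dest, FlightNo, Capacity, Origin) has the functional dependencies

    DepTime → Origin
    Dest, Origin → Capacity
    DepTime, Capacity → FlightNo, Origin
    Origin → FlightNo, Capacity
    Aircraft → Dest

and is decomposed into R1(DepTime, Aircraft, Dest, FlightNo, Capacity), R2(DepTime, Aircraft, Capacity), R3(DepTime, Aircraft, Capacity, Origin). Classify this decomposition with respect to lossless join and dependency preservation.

Lossless test (chase): Rows 1 and 2 agree on DepTime; apply DepTime→Origin and equate their Origin entries. Rows 1 and 3 agree on DepTime; apply DepTime→Origin and equate their Origin entries. Rows 1 and 2 agree on DepTime, Capacity; apply DepTime, Capacity→FlightNo, Origin and equate their FlightNo, Origin entries. Rows 1 and 3 agree on DepTime, Capacity; apply DepTime, Capacity→FlightNo, Origin and equate their FlightNo, Origin entries. Rows 1 and 2 agree on Aircraft; apply Aircraft→Dest and equate their Dest entries. Rows 1 and 3 agree on Aircraft; apply Aircraft→Dest and equate their Dest entries. Row 1 is now all distinguished symbols — the join is lossless.
Dependency preservation: the restricted closure of {Origin} across the fragments never reaches {FlightNo, Capacity}, so Origin → FlightNo, Capacity cannot be enforced without a join — not preserved.

lossless but not dependency-preserving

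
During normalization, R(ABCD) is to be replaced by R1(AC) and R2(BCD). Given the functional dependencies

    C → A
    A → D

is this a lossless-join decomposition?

Common attributes: R1 ∩ R2 = {C}.
Closure of {C}: C → A applies, adding A; A → D applies, adding D. So (C)⁺ = {ACD}.
This closure contains every attribute of R1, so R1 ∩ R2 → R1. The join is lossless.

Yes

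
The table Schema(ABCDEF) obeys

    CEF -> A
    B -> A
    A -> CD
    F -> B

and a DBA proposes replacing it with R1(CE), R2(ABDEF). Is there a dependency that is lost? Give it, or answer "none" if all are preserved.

A -> CD

Check A → CD: no single fragment contains all of {ACD}, and the restricted closure of {A} across the fragments never reaches {CD}.
CEF → A is preserved.
B → A is preserved.
F → B is preserved.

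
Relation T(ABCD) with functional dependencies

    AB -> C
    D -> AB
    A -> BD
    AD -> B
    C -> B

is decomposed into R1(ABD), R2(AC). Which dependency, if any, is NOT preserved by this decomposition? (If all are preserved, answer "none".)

Check C → B: no single fragment contains all of {BC}, and the restricted closure of {C} across the fragments never reaches {B}.
AB → C is preserved.
D → AB is preserved.
A → BD is preserved.
AD → B is preserved.

C -> B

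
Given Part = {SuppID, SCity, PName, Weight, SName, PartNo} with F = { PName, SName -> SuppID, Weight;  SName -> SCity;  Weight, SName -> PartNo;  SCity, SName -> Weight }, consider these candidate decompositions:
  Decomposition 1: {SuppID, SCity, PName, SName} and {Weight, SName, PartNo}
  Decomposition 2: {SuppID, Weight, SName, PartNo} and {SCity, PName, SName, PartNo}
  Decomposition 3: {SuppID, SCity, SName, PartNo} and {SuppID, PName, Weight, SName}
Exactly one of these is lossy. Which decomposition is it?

Decomposition 2

Decomposition 1: common = {SName}, closure = {SCity, Weight, SName, PartNo} → lossless.
Decomposition 2: common = {SName, PartNo}, closure = {SCity, Weight, SName, PartNo} → lossy.
Decomposition 3: common = {SuppID, SName}, closure = {SuppID, SCity, Weight, SName, PartNo} → lossless.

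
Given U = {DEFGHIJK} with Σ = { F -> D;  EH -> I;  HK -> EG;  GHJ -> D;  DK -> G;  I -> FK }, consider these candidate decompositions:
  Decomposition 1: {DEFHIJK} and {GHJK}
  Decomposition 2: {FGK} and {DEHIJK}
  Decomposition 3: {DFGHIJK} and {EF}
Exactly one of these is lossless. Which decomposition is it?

Decomposition 1: common = {HJK}, closure = {DEFGHIJK} → lossless.
Decomposition 2: common = {K}, closure = {K} → lossy.
Decomposition 3: common = {F}, closure = {DF} → lossy.

Decomposition 1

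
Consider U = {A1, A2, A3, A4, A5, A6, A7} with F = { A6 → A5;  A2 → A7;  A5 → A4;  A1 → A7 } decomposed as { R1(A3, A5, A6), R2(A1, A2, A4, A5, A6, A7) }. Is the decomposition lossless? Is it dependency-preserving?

Lossless test: (A5, A6)⁺ = {A4, A5, A6}, which is a superkey of neither fragment — lossy.
Dependency preservation: every FD's attributes lie within a single fragment, so each can be enforced locally — preserved.

lossy but dependency-preserving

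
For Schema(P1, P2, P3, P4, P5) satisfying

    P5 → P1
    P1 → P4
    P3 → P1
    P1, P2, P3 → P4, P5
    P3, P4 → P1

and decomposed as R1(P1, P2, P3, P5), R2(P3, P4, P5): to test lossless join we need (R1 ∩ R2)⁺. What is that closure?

P1, P3, P4, P5

R1 ∩ R2 = {P3, P5}.
P5 → P1 applies, adding P1
P1 → P4 applies, adding P4
Closure: {P1, P3, P4, P5}.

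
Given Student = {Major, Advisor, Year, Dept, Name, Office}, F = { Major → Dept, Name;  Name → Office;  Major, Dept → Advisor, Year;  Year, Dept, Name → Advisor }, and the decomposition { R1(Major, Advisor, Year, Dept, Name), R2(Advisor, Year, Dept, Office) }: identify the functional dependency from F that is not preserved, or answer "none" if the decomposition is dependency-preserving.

Name → Office

Check Name → Office: no single fragment contains all of {Name, Office}, and the restricted closure of {Name} across the fragments never reaches {Office}.
Major → Dept, Name is preserved.
Major, Dept → Advisor, Year is preserved.
Year, Dept, Name → Advisor is preserved.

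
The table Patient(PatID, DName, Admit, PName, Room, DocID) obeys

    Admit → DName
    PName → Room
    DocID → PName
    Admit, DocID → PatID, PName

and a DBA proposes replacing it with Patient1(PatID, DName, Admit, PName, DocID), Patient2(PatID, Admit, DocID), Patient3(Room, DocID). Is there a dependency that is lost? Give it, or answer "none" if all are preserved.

Check PName → Room: no single fragment contains all of {PName, Room}, and the restricted closure of {PName} across the fragments never reaches {Room}.
Admit → DName is preserved.
DocID → PName is preserved.
Admit, DocID → PatID, PName is preserved.

PName → Room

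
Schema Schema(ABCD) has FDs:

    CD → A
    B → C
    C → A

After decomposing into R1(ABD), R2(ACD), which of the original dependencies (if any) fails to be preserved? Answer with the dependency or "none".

Check B → C: no single fragment contains all of {BC}, and the restricted closure of {B} across the fragments never reaches {C}.
CD → A is preserved.
C → A is preserved.

B → C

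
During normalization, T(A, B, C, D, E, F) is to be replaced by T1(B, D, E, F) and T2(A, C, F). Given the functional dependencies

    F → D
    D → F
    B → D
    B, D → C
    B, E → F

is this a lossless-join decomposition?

No

Common attributes: T1 ∩ T2 = {F}.
Closure of {F}: F → D applies, adding D. So (F)⁺ = {D, F}.
The closure contains neither all of T1 = {B, D, E, F} nor all of T2 = {A, C, F}, so the common attributes are not a superkey of either fragment. The join is lossy.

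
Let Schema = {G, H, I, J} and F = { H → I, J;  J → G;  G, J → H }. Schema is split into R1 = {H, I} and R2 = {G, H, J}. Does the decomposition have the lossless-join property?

Yes

Common attributes: R1 ∩ R2 = {H}.
Closure of {H}: H → I, J applies, adding I, J; J → G applies, adding G. So (H)⁺ = {G, H, I, J}.
This closure contains every attribute of R1, so R1 ∩ R2 → R1. The join is lossless.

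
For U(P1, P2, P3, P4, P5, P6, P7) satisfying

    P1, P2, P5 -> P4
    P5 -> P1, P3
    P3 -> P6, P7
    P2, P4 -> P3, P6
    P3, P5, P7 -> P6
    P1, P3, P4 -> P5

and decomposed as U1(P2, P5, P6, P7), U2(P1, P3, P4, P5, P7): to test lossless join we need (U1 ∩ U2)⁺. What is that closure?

U1 ∩ U2 = {P5, P7}.
P5 → P1, P3 applies, adding P1, P3
P3 → P6, P7 applies, adding P6
Closure: {P1, P3, P5, P6, P7}.

P1, P3, P5, P6, P7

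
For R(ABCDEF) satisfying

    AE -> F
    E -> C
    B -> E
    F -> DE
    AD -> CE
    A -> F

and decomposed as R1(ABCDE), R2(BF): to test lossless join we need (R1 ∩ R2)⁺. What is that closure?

BCE

R1 ∩ R2 = {B}.
B → E applies, adding E
E → C applies, adding C
Closure: {BCE}.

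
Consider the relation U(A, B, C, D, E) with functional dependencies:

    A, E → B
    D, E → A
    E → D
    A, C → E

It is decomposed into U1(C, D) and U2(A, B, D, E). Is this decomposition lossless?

No

Common attributes: U1 ∩ U2 = {D}.
No dependency enlarges {D}, so (D)⁺ = {D}.
The closure contains neither all of U1 = {C, D} nor all of U2 = {A, B, D, E}, so the common attributes are not a superkey of either fragment. The join is lossy.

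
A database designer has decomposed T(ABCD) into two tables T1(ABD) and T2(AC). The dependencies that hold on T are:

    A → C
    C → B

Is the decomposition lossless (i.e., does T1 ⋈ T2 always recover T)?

Common attributes: T1 ∩ T2 = {A}.
Closure of {A}: A → C applies, adding C; C → B applies, adding B. So (A)⁺ = {ABC}.
This closure contains every attribute of T2, so T1 ∩ T2 → T2. The join is lossless.

Yes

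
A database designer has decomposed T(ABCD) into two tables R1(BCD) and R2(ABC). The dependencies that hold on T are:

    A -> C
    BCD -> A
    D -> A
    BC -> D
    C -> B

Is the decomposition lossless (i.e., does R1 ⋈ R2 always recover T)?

Common attributes: R1 ∩ R2 = {BC}.
Closure of {BC}: BC → D applies, adding D; BCD → A applies, adding A. So (BC)⁺ = {ABCD}.
This closure contains every attribute of R1, so R1 ∩ R2 → R1. The join is lossless.

Yes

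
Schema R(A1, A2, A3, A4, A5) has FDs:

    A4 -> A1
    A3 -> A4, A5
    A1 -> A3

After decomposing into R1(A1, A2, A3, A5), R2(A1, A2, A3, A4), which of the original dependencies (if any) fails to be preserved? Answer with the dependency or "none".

A4 → A1 lies within R2.
A3 → A4, A5: restricted closure across fragments reaches A4, A5.
A1 → A3 lies within R1.
Every dependency is enforceable on the fragments, so the decomposition is dependency-preserving.

none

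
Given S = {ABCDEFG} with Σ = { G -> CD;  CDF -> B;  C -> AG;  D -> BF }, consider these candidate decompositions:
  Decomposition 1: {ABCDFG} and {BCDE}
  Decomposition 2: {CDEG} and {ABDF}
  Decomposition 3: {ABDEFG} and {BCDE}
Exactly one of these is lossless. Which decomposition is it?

Decomposition 1: common = {BCD}, closure = {ABCDFG} → lossless.
Decomposition 2: common = {D}, closure = {BDF} → lossy.
Decomposition 3: common = {BDE}, closure = {BDEF} → lossy.

Decomposition 1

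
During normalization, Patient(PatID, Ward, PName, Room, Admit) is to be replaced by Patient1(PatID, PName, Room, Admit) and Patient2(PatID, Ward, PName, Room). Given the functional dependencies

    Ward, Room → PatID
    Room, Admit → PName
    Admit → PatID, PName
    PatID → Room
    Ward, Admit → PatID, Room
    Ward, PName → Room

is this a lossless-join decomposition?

No

Common attributes: Patient1 ∩ Patient2 = {PatID, PName, Room}.
No dependency enlarges {PatID, PName, Room}, so (PatID, PName, Room)⁺ = {PatID, PName, Room}.
The closure contains neither all of Patient1 = {PatID, PName, Room, Admit} nor all of Patient2 = {PatID, Ward, PName, Room}, so the common attributes are not a superkey of either fragment. The join is lossy.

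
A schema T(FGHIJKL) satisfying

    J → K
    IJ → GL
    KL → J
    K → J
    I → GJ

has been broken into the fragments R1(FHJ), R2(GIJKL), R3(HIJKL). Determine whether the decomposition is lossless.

No

Chase test. Columns are FGHIJKL; row i has aⱼ where attribute j ∈ Ri, else bᵢⱼ.
Initial tableau (one row per fragment):
  row 1: a1 b12 a3 b14 a5 b16 b17
  row 2: b21 a2 b23 a4 a5 a6 a7
  row 3: b31 b32 a3 a4 a5 a6 a7
Rows 1 and 2 agree on J; apply J→K and equate their K entries.
Rows 2 and 3 agree on IJ; apply IJ→GL and equate their GL entries.
No row becomes fully distinguished — the join is lossy.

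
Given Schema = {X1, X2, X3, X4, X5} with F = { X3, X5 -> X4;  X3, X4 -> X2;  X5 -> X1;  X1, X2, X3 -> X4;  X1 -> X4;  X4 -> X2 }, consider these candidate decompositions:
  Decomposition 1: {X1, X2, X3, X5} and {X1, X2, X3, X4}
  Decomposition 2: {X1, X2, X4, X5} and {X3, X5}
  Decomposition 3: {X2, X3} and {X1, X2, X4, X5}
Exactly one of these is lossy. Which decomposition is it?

Decomposition 3

Decomposition 1: common = {X1, X2, X3}, closure = {X1, X2, X3, X4} → lossless.
Decomposition 2: common = {X5}, closure = {X1, X2, X4, X5} → lossless.
Decomposition 3: common = {X2}, closure = {X2} → lossy.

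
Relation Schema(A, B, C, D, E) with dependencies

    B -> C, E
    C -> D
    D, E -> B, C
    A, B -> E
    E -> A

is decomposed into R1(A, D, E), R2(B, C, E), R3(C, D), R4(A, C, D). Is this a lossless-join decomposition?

Chase test. Columns are A, B, C, D, E; row i has aⱼ where attribute j ∈ Ri, else bᵢⱼ.
Initial tableau (one row per fragment):
  row 1: a1 b12 b13 a4 a5
  row 2: b21 a2 a3 b24 a5
  row 3: b31 b32 a3 a4 b35
  row 4: a1 b42 a3 a4 b45
Rows 2 and 3 agree on C; apply C→D and equate their D entries.
Rows 1 and 2 agree on D, E; apply D, E→B, C and equate their B, C entries.
Rows 1 and 2 agree on E; apply E→A and equate their A entries.
Row 1 is now all distinguished symbols — the join is lossless.

Yes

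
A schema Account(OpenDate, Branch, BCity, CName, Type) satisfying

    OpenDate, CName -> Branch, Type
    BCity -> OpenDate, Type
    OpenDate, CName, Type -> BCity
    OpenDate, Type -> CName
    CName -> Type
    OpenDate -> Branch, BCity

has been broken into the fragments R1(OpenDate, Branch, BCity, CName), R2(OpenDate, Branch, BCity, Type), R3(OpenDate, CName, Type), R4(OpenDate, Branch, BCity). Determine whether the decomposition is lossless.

Yes

Chase test. Columns are OpenDate, Branch, BCity, CName, Type; row i has aⱼ where attribute j ∈ Ri, else bᵢⱼ.
Initial tableau (one row per fragment):
  row 1: a1 a2 a3 a4 b15
  row 2: a1 a2 a3 b24 a5
  row 3: a1 b32 b33 a4 a5
  row 4: a1 a2 a3 b44 b45
Rows 1 and 3 agree on OpenDate, CName; apply OpenDate, CName→Branch, Type and equate their Branch, Type entries.
Rows 1 and 4 agree on BCity; apply BCity→OpenDate, Type and equate their OpenDate, Type entries.
Rows 1 and 3 agree on OpenDate, CName, Type; apply OpenDate, CName, Type→BCity and equate their BCity entries.
Rows 1 and 2 agree on OpenDate, Type; apply OpenDate, Type→CName and equate their CName entries.
Rows 1 and 4 agree on OpenDate, Type; apply OpenDate, Type→CName and equate their CName entries.
Row 1 is now all distinguished symbols — the join is lossless.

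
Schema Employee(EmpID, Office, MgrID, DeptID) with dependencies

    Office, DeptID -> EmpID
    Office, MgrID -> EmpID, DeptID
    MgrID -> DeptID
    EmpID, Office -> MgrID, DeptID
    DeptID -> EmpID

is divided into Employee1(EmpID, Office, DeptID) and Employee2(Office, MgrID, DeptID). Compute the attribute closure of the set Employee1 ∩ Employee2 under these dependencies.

EmpID, Office, MgrID, DeptID

Employee1 ∩ Employee2 = {Office, DeptID}.
Office, DeptID → EmpID applies, adding EmpID
EmpID, Office → MgrID, DeptID applies, adding MgrID
Closure: {EmpID, Office, MgrID, DeptID}.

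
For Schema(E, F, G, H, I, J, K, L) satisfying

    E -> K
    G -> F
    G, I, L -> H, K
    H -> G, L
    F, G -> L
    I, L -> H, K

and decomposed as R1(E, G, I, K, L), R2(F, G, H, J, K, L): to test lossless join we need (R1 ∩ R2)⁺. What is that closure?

F, G, K, L

R1 ∩ R2 = {G, K, L}.
G → F applies, adding F
Closure: {F, G, K, L}.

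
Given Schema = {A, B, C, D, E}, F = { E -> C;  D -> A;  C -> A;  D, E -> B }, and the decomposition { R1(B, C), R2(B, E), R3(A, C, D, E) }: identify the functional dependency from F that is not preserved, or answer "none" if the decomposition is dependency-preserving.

D, E -> B

Check D, E → B: no single fragment contains all of {B, D, E}, and the restricted closure of {D, E} across the fragments never reaches {B}.
E → C is preserved.
D → A is preserved.
C → A is preserved.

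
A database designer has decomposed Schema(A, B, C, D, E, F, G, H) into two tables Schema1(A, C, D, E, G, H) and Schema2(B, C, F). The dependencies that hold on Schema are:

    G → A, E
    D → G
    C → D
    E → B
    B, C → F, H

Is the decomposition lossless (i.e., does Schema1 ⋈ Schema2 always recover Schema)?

Common attributes: Schema1 ∩ Schema2 = {C}.
Closure of {C}: C → D applies, adding D; D → G applies, adding G; G → A, E applies, adding A, E; E → B applies, adding B; B, C → F, H applies, adding F, H. So (C)⁺ = {A, B, C, D, E, F, G, H}.
This closure contains every attribute of Schema1, so Schema1 ∩ Schema2 → Schema1. The join is lossless.

Yes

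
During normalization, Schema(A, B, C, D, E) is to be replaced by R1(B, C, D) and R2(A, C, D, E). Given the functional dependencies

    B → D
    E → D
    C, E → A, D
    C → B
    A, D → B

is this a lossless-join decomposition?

Common attributes: R1 ∩ R2 = {C, D}.
Closure of {C, D}: C → B applies, adding B. So (C, D)⁺ = {B, C, D}.
This closure contains every attribute of R1, so R1 ∩ R2 → R1. The join is lossless.

Yes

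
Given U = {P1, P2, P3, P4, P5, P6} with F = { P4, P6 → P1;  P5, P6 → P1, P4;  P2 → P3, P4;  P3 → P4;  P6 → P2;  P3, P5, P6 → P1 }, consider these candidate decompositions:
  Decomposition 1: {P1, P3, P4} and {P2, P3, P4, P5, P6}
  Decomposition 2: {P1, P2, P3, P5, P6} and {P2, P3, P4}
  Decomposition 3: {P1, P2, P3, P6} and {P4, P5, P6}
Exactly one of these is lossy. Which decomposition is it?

Decomposition 1: common = {P3, P4}, closure = {P3, P4} → lossy.
Decomposition 2: common = {P2, P3}, closure = {P2, P3, P4} → lossless.
Decomposition 3: common = {P6}, closure = {P1, P2, P3, P4, P6} → lossless.

Decomposition 1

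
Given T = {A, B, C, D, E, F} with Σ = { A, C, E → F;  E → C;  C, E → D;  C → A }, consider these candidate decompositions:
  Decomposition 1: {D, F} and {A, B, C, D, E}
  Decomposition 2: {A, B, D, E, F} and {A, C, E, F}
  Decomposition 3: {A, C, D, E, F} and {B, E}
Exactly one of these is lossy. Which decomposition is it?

Decomposition 1: common = {D}, closure = {D} → lossy.
Decomposition 2: common = {A, E, F}, closure = {A, C, D, E, F} → lossless.
Decomposition 3: common = {E}, closure = {A, C, D, E, F} → lossless.

Decomposition 1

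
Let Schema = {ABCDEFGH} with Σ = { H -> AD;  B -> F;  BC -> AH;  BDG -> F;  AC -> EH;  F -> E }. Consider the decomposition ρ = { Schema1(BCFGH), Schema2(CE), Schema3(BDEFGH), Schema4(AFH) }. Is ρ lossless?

Chase test. Columns are ABCDEFGH; row i has aⱼ where attribute j ∈ Schemai, else bᵢⱼ.
Initial tableau (one row per fragment):
  row 1: b11 a2 a3 b14 b15 a6 a7 a8
  row 2: b21 b22 a3 b24 a5 b26 b27 b28
  row 3: b31 a2 b33 a4 a5 a6 a7 a8
  row 4: a1 b42 b43 b44 b45 a6 b47 a8
Rows 1 and 3 agree on H; apply H→AD and equate their AD entries.
Rows 1 and 4 agree on H; apply H→AD and equate their AD entries.
Rows 1 and 3 agree on F; apply F→E and equate their E entries.
Rows 1 and 4 agree on F; apply F→E and equate their E entries.
Row 1 is now all distinguished symbols — the join is lossless.

Yes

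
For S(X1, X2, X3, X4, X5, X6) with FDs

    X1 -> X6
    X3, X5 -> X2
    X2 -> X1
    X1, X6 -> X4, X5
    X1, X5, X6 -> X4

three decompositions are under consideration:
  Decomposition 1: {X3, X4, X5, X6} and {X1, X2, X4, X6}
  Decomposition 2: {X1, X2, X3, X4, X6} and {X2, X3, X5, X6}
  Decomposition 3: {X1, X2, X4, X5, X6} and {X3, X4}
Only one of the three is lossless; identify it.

Decomposition 1: common = {X4, X6}, closure = {X4, X6} → lossy.
Decomposition 2: common = {X2, X3, X6}, closure = {X1, X2, X3, X4, X5, X6} → lossless.
Decomposition 3: common = {X4}, closure = {X4} → lossy.

Decomposition 2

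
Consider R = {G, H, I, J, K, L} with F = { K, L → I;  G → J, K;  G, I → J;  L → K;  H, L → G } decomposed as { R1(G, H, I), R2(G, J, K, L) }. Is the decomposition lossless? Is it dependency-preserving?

lossy and not dependency-preserving

Lossless test: (G)⁺ = {G, J, K}, which is a superkey of neither fragment — lossy.
Dependency preservation: the restricted closure of {K, L} across the fragments never reaches {I}, so K, L → I cannot be enforced without a join — not preserved.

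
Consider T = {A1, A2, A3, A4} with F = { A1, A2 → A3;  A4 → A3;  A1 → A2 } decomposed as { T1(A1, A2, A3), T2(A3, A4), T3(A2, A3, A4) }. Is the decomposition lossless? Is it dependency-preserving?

lossy but dependency-preserving

Lossless test (chase): applying each FD to every pair of rows produces no changes in the tableau, so no row becomes fully distinguished — the join is lossy.
Dependency preservation: every FD's attributes lie within a single fragment, so each can be enforced locally — preserved.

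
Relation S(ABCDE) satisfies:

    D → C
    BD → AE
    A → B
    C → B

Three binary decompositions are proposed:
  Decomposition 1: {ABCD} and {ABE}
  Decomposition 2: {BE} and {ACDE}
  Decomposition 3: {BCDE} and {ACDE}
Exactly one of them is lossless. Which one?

Decomposition 1: common = {AB}, closure = {AB} → lossy.
Decomposition 2: common = {E}, closure = {E} → lossy.
Decomposition 3: common = {CDE}, closure = {ABCDE} → lossless.

Decomposition 3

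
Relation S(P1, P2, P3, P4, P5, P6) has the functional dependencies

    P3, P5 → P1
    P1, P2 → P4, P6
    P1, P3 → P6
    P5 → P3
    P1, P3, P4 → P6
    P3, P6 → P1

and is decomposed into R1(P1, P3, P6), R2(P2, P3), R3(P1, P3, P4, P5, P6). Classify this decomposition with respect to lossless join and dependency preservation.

lossy and not dependency-preserving

Lossless test (chase): applying each FD to every pair of rows produces no changes in the tableau, so no row becomes fully distinguished — the join is lossy.
Dependency preservation: the restricted closure of {P1, P2} across the fragments never reaches {P4, P6}, so P1, P2 → P4, P6 cannot be enforced without a join — not preserved.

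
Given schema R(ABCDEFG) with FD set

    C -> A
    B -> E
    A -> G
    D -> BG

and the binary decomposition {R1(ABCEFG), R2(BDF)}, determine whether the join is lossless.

Common attributes: R1 ∩ R2 = {BF}.
Closure of {BF}: B → E applies, adding E. So (BF)⁺ = {BEF}.
The closure contains neither all of R1 = {ABCEFG} nor all of R2 = {BDF}, so the common attributes are not a superkey of either fragment. The join is lossy.

No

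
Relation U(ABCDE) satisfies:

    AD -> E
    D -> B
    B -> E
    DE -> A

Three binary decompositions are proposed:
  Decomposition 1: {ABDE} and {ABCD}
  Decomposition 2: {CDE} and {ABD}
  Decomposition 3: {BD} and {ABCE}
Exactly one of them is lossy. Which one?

Decomposition 3

Decomposition 1: common = {ABD}, closure = {ABDE} → lossless.
Decomposition 2: common = {D}, closure = {ABDE} → lossless.
Decomposition 3: common = {B}, closure = {BE} → lossy.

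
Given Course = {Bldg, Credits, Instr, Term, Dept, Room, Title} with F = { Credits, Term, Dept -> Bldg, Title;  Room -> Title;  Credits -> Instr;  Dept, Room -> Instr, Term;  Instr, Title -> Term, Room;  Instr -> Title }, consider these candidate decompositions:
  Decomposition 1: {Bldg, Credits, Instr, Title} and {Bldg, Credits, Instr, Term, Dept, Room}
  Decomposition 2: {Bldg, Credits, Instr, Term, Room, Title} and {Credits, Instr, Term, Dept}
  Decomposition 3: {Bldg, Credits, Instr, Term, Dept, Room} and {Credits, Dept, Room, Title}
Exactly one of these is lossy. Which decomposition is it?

Decomposition 2

Decomposition 1: common = {Bldg, Credits, Instr}, closure = {Bldg, Credits, Instr, Term, Room, Title} → lossless.
Decomposition 2: common = {Credits, Instr, Term}, closure = {Credits, Instr, Term, Room, Title} → lossy.
Decomposition 3: common = {Credits, Dept, Room}, closure = {Bldg, Credits, Instr, Term, Dept, Room, Title} → lossless.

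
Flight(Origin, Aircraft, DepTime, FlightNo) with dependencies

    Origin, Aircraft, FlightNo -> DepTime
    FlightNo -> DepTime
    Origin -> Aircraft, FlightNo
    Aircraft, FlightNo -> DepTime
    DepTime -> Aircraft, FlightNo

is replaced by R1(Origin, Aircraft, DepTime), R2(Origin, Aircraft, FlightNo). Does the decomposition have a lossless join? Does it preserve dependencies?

lossless but not dependency-preserving

Lossless test: (Origin, Aircraft)⁺ = {Origin, Aircraft, DepTime, FlightNo}, which contains all of one fragment — lossless.
Dependency preservation: the restricted closure of {FlightNo} across the fragments never reaches {DepTime}, so FlightNo → DepTime cannot be enforced without a join — not preserved.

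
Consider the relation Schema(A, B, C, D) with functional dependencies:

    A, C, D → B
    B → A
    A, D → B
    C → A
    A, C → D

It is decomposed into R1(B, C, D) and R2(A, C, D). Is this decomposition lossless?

Common attributes: R1 ∩ R2 = {C, D}.
Closure of {C, D}: C → A applies, adding A; A, C, D → B applies, adding B. So (C, D)⁺ = {A, B, C, D}.
This closure contains every attribute of R1, so R1 ∩ R2 → R1. The join is lossless.

Yes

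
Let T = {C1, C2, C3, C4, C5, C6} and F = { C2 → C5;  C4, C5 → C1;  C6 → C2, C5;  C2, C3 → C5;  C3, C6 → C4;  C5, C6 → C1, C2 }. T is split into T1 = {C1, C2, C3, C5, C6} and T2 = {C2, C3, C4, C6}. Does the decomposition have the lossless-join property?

Yes

Common attributes: T1 ∩ T2 = {C2, C3, C6}.
Closure of {C2, C3, C6}: C2 → C5 applies, adding C5; C3, C6 → C4 applies, adding C4; C5, C6 → C1, C2 applies, adding C1. So (C2, C3, C6)⁺ = {C1, C2, C3, C4, C5, C6}.
This closure contains every attribute of T1, so T1 ∩ T2 → T1. The join is lossless.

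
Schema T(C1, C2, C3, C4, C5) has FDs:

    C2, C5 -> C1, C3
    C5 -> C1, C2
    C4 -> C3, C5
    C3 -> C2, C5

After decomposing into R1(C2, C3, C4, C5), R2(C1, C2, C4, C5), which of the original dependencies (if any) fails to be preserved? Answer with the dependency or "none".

none

C2, C5 → C1, C3: restricted closure across fragments reaches C1, C3.
C5 → C1, C2 lies within R2.
C4 → C3, C5 lies within R1.
C3 → C2, C5 lies within R1.
Every dependency is enforceable on the fragments, so the decomposition is dependency-preserving.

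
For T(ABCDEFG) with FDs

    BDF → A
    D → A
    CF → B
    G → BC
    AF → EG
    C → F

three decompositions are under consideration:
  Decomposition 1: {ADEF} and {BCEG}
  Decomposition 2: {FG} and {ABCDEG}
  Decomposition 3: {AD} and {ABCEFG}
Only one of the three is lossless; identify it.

Decomposition 2

Decomposition 1: common = {E}, closure = {E} → lossy.
Decomposition 2: common = {G}, closure = {BCFG} → lossless.
Decomposition 3: common = {A}, closure = {A} → lossy.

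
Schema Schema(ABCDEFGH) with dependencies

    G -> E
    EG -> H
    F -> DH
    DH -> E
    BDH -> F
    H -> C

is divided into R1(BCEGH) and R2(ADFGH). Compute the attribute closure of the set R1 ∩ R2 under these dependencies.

R1 ∩ R2 = {GH}.
G → E applies, adding E
H → C applies, adding C
Closure: {CEGH}.

CEGH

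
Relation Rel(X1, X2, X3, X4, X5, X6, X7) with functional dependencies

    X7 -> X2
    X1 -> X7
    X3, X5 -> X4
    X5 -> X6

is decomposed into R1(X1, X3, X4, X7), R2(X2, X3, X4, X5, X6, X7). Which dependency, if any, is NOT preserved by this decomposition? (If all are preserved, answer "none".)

X7 → X2 lies within R2.
X1 → X7 lies within R1.
X3, X5 → X4 lies within R2.
X5 → X6 lies within R2.
Every dependency is enforceable on the fragments, so the decomposition is dependency-preserving.

none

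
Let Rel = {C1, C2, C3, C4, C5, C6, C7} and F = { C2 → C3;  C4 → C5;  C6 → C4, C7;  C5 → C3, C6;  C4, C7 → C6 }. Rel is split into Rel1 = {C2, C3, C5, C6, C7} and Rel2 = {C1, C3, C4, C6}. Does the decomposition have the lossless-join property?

No

Common attributes: Rel1 ∩ Rel2 = {C3, C6}.
Closure of {C3, C6}: C6 → C4, C7 applies, adding C4, C7; C4 → C5 applies, adding C5. So (C3, C6)⁺ = {C3, C4, C5, C6, C7}.
The closure contains neither all of Rel1 = {C2, C3, C5, C6, C7} nor all of Rel2 = {C1, C3, C4, C6}, so the common attributes are not a superkey of either fragment. The join is lossy.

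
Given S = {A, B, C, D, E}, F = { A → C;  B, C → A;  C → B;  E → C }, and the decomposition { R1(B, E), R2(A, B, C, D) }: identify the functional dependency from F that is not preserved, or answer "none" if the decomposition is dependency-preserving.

Check E → C: no single fragment contains all of {C, E}, and the restricted closure of {E} across the fragments never reaches {C}.
A → C is preserved.
B, C → A is preserved.
C → B is preserved.

E → C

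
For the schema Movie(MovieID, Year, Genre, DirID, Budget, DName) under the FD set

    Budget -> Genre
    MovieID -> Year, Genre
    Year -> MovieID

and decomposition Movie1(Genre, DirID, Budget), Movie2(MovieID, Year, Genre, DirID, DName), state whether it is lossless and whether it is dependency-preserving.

lossy but dependency-preserving

Lossless test: (Genre, DirID)⁺ = {Genre, DirID}, which is a superkey of neither fragment — lossy.
Dependency preservation: every FD's attributes lie within a single fragment, so each can be enforced locally — preserved.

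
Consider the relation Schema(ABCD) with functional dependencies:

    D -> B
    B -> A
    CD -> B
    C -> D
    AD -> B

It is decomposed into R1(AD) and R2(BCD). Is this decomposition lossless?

Common attributes: R1 ∩ R2 = {D}.
Closure of {D}: D → B applies, adding B; B → A applies, adding A. So (D)⁺ = {ABD}.
This closure contains every attribute of R1, so R1 ∩ R2 → R1. The join is lossless.

Yes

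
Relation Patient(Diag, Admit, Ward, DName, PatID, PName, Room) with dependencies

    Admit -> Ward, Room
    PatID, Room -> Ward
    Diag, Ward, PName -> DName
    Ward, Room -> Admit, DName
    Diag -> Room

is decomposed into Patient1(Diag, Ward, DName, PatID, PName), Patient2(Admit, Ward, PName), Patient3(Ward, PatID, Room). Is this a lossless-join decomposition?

No

Chase test. Columns are Diag, Admit, Ward, DName, PatID, PName, Room; row i has aⱼ where attribute j ∈ Patienti, else bᵢⱼ.
Initial tableau (one row per fragment):
  row 1: a1 b12 a3 a4 a5 a6 b17
  row 2: b21 a2 a3 b24 b25 a6 b27
  row 3: b31 b32 a3 b34 a5 b36 a7
No row becomes fully distinguished — the join is lossy.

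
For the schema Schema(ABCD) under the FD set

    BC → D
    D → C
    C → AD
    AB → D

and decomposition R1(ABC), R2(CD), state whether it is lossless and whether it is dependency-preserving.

lossless and dependency-preserving

Lossless test: (C)⁺ = {ACD}, which contains all of one fragment — lossless.
Dependency preservation: BC → D; C → AD; AB → D are not contained in any single fragment, but the restricted closure of each left-hand side across the fragments still reaches the right-hand side; the remaining FDs each lie inside some fragment. All dependencies are preserved.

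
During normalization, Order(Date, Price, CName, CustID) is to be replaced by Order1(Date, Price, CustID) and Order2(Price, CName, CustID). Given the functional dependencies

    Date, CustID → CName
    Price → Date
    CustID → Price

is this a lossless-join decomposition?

Yes

Common attributes: Order1 ∩ Order2 = {Price, CustID}.
Closure of {Price, CustID}: Price → Date applies, adding Date; Date, CustID → CName applies, adding CName. So (Price, CustID)⁺ = {Date, Price, CName, CustID}.
This closure contains every attribute of Order1, so Order1 ∩ Order2 → Order1. The join is lossless.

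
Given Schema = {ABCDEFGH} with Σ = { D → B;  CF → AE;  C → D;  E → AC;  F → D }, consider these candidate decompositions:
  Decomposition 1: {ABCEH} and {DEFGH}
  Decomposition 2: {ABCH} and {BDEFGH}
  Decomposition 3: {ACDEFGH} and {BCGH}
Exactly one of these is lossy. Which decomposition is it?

Decomposition 2

Decomposition 1: common = {EH}, closure = {ABCDEH} → lossless.
Decomposition 2: common = {BH}, closure = {BH} → lossy.
Decomposition 3: common = {CGH}, closure = {BCDGH} → lossless.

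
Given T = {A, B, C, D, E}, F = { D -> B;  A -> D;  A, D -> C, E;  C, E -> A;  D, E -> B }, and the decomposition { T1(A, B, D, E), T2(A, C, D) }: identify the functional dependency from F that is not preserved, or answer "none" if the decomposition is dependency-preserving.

C, E -> A

Check C, E → A: no single fragment contains all of {A, C, E}, and the restricted closure of {C, E} across the fragments never reaches {A}.
D → B is preserved.
A → D is preserved.
A, D → C, E is preserved.
D, E → B is preserved.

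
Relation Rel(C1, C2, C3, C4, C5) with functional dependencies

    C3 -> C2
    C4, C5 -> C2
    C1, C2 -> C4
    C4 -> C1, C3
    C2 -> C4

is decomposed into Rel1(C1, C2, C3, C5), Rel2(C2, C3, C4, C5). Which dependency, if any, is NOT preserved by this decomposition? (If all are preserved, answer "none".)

C3 → C2 lies within Rel1.
C4, C5 → C2 lies within Rel2.
C1, C2 → C4: restricted closure across fragments reaches C4.
C4 → C1, C3: restricted closure across fragments reaches C1, C3.
C2 → C4 lies within Rel2.
Every dependency is enforceable on the fragments, so the decomposition is dependency-preserving.

none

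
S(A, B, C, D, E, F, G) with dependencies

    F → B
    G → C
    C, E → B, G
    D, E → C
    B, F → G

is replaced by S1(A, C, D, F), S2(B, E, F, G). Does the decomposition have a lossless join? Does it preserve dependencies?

Lossless test: (F)⁺ = {B, C, F, G}, which is a superkey of neither fragment — lossy.
Dependency preservation: the restricted closure of {G} across the fragments never reaches {C}, so G → C cannot be enforced without a join — not preserved.

lossy and not dependency-preserving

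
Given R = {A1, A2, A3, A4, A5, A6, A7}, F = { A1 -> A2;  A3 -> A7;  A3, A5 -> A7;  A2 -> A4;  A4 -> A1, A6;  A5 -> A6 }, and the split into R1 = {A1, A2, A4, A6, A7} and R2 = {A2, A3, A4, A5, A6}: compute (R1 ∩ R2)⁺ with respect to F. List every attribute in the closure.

A1, A2, A4, A6

R1 ∩ R2 = {A2, A4, A6}.
A4 → A1, A6 applies, adding A1
Closure: {A1, A2, A4, A6}.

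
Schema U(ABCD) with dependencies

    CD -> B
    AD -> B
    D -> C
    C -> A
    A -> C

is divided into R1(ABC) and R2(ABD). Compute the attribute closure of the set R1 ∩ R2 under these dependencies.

R1 ∩ R2 = {AB}.
A → C applies, adding C
Closure: {ABC}.

ABC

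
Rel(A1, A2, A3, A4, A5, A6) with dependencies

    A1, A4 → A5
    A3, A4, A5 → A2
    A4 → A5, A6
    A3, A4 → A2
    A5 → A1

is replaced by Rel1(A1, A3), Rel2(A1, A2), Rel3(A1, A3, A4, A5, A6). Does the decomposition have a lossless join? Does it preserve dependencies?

lossy and not dependency-preserving

Lossless test (chase): applying each FD to every pair of rows produces no changes in the tableau, so no row becomes fully distinguished — the join is lossy.
Dependency preservation: the restricted closure of {A3, A4, A5} across the fragments never reaches {A2}, so A3, A4, A5 → A2 cannot be enforced without a join — not preserved.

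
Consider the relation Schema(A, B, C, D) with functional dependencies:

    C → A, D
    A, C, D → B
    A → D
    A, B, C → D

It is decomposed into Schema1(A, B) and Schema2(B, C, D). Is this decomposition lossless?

No

Common attributes: Schema1 ∩ Schema2 = {B}.
No dependency enlarges {B}, so (B)⁺ = {B}.
The closure contains neither all of Schema1 = {A, B} nor all of Schema2 = {B, C, D}, so the common attributes are not a superkey of either fragment. The join is lossy.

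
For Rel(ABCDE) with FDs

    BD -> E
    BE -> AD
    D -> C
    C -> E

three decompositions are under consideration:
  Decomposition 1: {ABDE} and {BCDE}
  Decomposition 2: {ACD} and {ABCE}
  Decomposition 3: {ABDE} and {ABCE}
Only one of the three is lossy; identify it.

Decomposition 1: common = {BDE}, closure = {ABCDE} → lossless.
Decomposition 2: common = {AC}, closure = {ACE} → lossy.
Decomposition 3: common = {ABE}, closure = {ABCDE} → lossless.

Decomposition 2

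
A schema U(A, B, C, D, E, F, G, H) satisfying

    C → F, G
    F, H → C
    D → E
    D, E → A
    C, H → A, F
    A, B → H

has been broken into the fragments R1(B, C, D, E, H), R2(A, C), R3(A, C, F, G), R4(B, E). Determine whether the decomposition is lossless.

No

Chase test. Columns are A, B, C, D, E, F, G, H; row i has aⱼ where attribute j ∈ Ri, else bᵢⱼ.
Initial tableau (one row per fragment):
  row 1: b11 a2 a3 a4 a5 b16 b17 a8
  row 2: a1 b22 a3 b24 b25 b26 b27 b28
  row 3: a1 b32 a3 b34 b35 a6 a7 b38
  row 4: b41 a2 b43 b44 a5 b46 b47 b48
Rows 1 and 2 agree on C; apply C→F, G and equate their F, G entries.
Rows 1 and 3 agree on C; apply C→F, G and equate their F, G entries.
No row becomes fully distinguished — the join is lossy.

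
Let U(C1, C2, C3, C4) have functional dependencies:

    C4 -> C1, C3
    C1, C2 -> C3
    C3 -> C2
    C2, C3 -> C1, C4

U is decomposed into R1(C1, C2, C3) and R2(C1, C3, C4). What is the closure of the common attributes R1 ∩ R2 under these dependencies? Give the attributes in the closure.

C1, C2, C3, C4

R1 ∩ R2 = {C1, C3}.
C3 → C2 applies, adding C2
C2, C3 → C1, C4 applies, adding C4
Closure: {C1, C2, C3, C4}.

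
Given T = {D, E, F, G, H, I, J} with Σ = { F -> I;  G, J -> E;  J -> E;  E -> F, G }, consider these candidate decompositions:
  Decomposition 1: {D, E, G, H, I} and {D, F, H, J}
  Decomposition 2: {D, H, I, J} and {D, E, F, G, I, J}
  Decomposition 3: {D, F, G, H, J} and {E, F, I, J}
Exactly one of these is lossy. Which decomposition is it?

Decomposition 1

Decomposition 1: common = {D, H}, closure = {D, H} → lossy.
Decomposition 2: common = {D, I, J}, closure = {D, E, F, G, I, J} → lossless.
Decomposition 3: common = {F, J}, closure = {E, F, G, I, J} → lossless.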